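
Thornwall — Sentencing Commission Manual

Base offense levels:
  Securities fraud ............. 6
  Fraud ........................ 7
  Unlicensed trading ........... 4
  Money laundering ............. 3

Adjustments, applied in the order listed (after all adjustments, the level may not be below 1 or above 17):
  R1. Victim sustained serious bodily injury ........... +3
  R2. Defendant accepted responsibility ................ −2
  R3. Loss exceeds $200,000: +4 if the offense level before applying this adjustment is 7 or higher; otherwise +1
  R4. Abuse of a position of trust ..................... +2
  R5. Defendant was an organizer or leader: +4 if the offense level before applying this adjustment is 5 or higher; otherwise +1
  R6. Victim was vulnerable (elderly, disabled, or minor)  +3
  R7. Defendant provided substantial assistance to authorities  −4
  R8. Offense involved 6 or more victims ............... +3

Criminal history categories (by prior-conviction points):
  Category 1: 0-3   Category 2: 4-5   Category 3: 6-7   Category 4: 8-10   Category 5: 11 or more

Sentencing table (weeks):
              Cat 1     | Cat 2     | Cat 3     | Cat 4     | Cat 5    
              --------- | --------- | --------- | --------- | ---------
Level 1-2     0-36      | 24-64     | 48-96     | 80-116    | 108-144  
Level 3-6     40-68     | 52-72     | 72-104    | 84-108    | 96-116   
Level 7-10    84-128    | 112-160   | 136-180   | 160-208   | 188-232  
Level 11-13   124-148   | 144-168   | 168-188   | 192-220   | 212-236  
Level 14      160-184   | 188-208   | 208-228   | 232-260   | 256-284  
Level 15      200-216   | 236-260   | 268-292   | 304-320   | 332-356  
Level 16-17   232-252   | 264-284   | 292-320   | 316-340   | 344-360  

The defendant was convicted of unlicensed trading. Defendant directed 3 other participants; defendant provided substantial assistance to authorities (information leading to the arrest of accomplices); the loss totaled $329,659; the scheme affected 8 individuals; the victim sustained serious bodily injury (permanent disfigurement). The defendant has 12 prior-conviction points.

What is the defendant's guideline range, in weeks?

256-284 weeks

Base offense level for unlicensed trading: 4.
R1 applies: 4 + 3 = 7.
R2 does not apply.
R3 applies (level before this adjustment is 7 ≥ 7, so +4): 7 + 4 = 11.
R5 applies (level before this adjustment is 11 ≥ 5, so +4): 11 + 4 = 15.
R6 does not apply.
R7 applies: 15 − 4 = 11.
R8 applies: 11 + 3 = 14.
Final offense level: 14.
Criminal history: 12 prior points → Category 5 (11+).
Level 14 falls in the 14 band.
Grid: Level 14 × Category 5 = 256-284 weeks.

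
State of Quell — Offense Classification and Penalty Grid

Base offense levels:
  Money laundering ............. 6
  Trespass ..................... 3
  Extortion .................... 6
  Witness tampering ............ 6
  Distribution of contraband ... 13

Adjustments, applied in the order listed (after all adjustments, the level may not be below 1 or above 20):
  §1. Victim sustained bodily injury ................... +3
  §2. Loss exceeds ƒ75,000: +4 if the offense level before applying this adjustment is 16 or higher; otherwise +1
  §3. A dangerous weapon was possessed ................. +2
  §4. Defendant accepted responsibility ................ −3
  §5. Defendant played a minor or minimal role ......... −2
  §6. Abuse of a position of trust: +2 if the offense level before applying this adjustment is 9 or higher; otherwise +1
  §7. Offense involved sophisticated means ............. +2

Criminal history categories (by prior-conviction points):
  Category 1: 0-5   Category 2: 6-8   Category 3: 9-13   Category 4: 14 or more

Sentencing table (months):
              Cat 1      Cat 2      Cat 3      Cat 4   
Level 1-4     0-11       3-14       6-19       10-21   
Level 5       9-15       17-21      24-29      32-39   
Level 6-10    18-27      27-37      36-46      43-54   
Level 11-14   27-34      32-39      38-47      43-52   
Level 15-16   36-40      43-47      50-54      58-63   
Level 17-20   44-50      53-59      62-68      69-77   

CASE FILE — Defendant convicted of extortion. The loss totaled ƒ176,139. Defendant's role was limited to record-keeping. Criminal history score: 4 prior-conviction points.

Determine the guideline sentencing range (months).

9-15 months

Base offense level for extortion: 6.
§1 does not apply.
§2 applies (level before this adjustment is 6 < 16, so +1): 6 + 1 = 7.
§3 does not apply.
§4 does not apply.
§5 applies: 7 − 2 = 5.
§6 does not apply.
§7 does not apply.
Final offense level: 5.
Criminal history: 4 prior points → Category 1 (0-5).
Level 5 falls in the 5 band.
Grid: Level 5 × Category 1 = 9-15 months.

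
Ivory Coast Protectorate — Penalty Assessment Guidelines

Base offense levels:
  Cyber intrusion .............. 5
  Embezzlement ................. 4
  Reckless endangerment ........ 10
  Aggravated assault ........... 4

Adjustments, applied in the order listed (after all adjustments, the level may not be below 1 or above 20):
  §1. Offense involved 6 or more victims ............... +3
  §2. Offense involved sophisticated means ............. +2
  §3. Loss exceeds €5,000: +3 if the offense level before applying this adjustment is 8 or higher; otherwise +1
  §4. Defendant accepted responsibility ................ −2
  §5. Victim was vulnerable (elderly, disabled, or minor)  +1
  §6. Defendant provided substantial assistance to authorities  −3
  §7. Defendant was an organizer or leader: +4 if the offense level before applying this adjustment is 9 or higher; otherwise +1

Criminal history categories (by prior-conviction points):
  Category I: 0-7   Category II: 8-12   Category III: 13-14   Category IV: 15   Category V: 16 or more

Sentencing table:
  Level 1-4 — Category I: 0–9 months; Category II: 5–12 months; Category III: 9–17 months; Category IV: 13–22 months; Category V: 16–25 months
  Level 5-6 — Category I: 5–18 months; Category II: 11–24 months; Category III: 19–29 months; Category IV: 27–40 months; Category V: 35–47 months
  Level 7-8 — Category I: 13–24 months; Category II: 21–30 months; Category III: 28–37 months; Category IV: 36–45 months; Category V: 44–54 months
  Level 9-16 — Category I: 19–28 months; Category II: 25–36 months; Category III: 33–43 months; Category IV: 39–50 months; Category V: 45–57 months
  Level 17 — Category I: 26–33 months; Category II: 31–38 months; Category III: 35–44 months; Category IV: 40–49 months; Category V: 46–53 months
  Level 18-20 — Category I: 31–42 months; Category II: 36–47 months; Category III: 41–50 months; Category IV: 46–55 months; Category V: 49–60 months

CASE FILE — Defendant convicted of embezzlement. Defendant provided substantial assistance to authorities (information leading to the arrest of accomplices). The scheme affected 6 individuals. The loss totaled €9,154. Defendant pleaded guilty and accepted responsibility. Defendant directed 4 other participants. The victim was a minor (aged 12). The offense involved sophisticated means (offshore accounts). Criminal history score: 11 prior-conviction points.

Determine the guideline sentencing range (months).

25-36 months

Base offense level for embezzlement: 4.
§1 applies: 4 + 3 = 7.
§2 applies: 7 + 2 = 9.
§3 applies (level before this adjustment is 9 ≥ 8, so +3): 9 + 3 = 12.
§4 applies: 12 − 2 = 10.
§5 applies: 10 + 1 = 11.
§6 applies: 11 − 3 = 8.
§7 applies (level before this adjustment is 8 < 9, so +1): 8 + 1 = 9.
Final offense level: 9.
Criminal history: 11 prior points → Category II (8-12).
Level 9 falls in the 9-16 band.
Grid: Level 9-16 × Category II = 25-36 months.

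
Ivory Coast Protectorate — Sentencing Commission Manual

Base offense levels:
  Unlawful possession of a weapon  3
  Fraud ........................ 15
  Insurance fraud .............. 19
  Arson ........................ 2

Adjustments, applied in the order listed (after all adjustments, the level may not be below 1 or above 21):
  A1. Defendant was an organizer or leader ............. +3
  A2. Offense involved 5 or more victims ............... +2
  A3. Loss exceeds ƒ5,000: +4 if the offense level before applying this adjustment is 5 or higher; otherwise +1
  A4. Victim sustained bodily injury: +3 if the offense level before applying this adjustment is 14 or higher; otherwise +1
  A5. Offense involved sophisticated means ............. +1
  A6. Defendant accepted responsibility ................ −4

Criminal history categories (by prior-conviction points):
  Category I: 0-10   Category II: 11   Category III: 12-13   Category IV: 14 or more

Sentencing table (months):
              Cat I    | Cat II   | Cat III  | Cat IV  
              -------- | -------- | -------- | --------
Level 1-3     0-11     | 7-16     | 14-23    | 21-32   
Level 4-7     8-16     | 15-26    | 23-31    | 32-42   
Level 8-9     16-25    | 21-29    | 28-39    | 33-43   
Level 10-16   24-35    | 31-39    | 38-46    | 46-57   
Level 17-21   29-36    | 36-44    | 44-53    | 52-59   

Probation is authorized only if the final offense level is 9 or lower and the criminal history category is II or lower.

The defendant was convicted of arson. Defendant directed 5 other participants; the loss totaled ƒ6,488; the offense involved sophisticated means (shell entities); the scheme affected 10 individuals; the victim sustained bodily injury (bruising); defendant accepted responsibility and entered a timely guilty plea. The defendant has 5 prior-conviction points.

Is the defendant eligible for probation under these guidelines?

Base offense level for arson: 2.
A1 applies: 2 + 3 = 5.
A2 applies: 5 + 2 = 7.
A3 applies (level before this adjustment is 7 ≥ 5, so +4): 7 + 4 = 11.
A4 applies (level before this adjustment is 11 < 14, so +1): 11 + 1 = 12.
A5 applies: 12 + 1 = 13.
A6 applies: 13 − 4 = 9.
Final offense level: 9.
Criminal history: 5 prior points → Category I (0-10).
Level 9 falls in the 8-9 band.
Grid: Level 8-9 × Category I = 16-25 months.
Probation check: level 9 ≤ 9 and category I ≤ II → eligible.

Yes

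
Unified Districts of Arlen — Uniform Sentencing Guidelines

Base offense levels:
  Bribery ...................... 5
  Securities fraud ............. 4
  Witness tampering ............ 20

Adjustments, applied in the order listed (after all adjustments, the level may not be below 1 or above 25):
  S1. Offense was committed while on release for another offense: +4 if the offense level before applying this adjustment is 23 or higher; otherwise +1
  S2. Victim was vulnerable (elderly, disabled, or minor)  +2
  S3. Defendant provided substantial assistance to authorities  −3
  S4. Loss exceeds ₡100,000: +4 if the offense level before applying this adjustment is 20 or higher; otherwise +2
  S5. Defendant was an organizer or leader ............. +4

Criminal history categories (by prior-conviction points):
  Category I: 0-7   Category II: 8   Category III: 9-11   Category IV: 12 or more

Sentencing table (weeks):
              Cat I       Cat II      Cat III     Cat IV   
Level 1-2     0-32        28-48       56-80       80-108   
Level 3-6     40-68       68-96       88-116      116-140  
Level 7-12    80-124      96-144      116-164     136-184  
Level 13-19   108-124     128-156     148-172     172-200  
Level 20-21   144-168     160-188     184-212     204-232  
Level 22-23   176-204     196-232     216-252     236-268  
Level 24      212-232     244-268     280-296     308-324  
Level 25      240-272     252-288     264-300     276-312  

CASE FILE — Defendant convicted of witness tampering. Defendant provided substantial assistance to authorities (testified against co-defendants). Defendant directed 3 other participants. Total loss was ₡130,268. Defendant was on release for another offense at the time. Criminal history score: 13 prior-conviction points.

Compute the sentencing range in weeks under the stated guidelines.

308-324 weeks

Base offense level for witness tampering: 20.
S1 applies (level before this adjustment is 20 < 23, so +1): 20 + 1 = 21.
S3 applies: 21 − 3 = 18.
S4 applies (level before this adjustment is 18 < 20, so +2): 18 + 2 = 20.
S5 applies: 20 + 4 = 24.
Final offense level: 24.
Criminal history: 13 prior points → Category IV (12+).
Level 24 falls in the 24 band.
Grid: Level 24 × Category IV = 308-324 weeks.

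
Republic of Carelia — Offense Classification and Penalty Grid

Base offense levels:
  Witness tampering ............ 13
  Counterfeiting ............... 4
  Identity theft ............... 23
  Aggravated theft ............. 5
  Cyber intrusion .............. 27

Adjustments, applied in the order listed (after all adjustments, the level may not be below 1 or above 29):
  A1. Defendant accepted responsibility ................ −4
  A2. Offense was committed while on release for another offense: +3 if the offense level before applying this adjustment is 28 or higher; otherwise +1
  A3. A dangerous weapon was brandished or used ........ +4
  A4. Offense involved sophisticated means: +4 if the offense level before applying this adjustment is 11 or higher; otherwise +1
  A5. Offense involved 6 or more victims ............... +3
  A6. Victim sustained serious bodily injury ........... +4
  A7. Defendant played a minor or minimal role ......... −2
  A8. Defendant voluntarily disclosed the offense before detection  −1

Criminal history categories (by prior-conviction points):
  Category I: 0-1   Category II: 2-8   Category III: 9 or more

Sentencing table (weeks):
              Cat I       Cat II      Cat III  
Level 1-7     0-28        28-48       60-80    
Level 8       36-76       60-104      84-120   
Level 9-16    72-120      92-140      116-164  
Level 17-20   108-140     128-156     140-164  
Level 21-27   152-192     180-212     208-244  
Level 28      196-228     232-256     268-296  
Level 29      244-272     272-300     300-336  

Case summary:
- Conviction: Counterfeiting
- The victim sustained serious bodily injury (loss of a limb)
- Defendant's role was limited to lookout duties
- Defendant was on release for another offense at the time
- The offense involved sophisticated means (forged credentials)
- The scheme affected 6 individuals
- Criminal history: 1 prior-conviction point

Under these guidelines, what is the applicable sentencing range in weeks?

72-120 weeks

Base offense level for counterfeiting: 4.
A2 applies (level before this adjustment is 4 < 28, so +1): 4 + 1 = 5.
A4 applies (level before this adjustment is 5 < 11, so +1): 5 + 1 = 6.
A5 applies: 6 + 3 = 9.
A6 applies: 9 + 4 = 13.
A7 applies: 13 − 2 = 11.
A8 does not apply.
Final offense level: 11.
Criminal history: 1 prior point → Category I (0-1).
Level 11 falls in the 9-16 band.
Grid: Level 9-16 × Category I = 72-120 weeks.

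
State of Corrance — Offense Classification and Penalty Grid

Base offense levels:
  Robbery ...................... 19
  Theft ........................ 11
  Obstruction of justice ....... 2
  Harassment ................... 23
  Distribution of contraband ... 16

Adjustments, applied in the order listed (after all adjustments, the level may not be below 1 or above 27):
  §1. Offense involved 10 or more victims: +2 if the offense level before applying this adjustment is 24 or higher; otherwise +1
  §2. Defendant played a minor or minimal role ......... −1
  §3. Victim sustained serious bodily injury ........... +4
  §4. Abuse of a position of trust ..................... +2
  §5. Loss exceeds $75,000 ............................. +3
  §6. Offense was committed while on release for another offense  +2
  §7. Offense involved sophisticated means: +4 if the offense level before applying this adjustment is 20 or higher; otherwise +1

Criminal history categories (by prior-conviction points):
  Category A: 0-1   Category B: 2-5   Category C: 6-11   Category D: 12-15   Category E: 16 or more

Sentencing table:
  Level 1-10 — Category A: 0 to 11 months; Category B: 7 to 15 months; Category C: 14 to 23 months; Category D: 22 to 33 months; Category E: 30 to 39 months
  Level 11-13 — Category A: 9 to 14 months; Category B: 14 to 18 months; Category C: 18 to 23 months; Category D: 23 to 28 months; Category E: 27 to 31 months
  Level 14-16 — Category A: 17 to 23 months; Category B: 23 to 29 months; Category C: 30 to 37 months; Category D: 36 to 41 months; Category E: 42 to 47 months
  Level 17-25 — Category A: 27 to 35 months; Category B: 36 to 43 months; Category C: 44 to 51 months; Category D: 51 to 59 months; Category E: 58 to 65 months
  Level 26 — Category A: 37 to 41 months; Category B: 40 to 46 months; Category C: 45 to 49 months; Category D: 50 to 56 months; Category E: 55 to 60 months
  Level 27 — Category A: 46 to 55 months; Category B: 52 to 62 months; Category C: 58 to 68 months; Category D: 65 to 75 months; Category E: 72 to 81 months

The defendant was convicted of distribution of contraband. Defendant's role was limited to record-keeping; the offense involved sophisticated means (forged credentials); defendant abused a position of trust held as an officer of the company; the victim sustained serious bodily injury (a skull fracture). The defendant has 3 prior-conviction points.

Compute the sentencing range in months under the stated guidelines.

Base offense level for distribution of contraband: 16.
§2 applies: 16 − 1 = 15.
§3 applies: 15 + 4 = 19.
§4 applies: 19 + 2 = 21.
§6 does not apply.
§7 applies (level before this adjustment is 21 ≥ 20, so +4): 21 + 4 = 25.
Final offense level: 25.
Criminal history: 3 prior points → Category B (2-5).
Level 25 falls in the 17-25 band.
Grid: Level 17-25 × Category B = 36-43 months.

36-43 months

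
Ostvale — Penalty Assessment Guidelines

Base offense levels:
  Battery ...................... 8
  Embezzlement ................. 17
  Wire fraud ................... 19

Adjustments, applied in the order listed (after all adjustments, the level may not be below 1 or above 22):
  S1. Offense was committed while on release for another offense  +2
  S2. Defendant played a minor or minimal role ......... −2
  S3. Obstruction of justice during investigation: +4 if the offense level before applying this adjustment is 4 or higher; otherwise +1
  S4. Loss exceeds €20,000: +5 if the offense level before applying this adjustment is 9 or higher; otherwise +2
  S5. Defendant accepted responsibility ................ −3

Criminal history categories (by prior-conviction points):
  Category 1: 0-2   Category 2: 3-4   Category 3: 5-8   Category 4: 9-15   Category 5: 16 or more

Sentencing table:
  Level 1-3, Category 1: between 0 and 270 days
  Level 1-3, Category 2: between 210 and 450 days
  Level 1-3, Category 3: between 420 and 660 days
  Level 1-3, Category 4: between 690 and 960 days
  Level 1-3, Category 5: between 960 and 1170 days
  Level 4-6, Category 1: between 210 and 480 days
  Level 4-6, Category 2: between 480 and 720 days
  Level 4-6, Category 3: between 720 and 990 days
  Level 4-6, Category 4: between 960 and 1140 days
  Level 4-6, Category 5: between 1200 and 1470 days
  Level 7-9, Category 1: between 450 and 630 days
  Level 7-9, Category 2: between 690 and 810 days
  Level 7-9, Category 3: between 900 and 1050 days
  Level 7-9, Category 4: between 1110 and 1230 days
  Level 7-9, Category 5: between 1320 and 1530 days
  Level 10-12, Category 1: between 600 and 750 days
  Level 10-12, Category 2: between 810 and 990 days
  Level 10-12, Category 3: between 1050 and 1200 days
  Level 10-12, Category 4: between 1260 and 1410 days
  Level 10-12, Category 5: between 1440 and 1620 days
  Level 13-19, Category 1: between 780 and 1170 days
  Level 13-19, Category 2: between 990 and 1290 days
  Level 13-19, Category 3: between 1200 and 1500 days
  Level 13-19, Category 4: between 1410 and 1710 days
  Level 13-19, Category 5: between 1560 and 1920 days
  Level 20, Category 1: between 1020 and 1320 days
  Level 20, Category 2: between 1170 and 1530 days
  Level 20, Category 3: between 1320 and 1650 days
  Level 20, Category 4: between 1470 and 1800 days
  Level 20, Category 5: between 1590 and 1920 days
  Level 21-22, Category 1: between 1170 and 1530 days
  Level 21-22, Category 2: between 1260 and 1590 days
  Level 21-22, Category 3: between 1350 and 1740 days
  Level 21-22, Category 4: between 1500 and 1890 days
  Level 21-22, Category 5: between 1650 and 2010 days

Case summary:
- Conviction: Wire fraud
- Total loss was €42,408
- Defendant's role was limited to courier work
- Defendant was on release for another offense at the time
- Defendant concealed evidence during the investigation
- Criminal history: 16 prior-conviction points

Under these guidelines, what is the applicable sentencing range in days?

1650-2010 days

Base offense level for wire fraud: 19.
S1 applies: 19 + 2 = 21.
S2 applies: 21 − 2 = 19.
S3 applies (level before this adjustment is 19 ≥ 4, so +4): 19 + 4 = 23.
S4 applies (level before this adjustment is 23 ≥ 9, so +5): 23 + 5 = 28.
S5 does not apply.
Level 28 exceeds the maximum of 22; capped at 22.
Final offense level: 22.
Criminal history: 16 prior points → Category 5 (16+).
Level 22 falls in the 21-22 band.
Grid: Level 21-22 × Category 5 = 1650-2010 days.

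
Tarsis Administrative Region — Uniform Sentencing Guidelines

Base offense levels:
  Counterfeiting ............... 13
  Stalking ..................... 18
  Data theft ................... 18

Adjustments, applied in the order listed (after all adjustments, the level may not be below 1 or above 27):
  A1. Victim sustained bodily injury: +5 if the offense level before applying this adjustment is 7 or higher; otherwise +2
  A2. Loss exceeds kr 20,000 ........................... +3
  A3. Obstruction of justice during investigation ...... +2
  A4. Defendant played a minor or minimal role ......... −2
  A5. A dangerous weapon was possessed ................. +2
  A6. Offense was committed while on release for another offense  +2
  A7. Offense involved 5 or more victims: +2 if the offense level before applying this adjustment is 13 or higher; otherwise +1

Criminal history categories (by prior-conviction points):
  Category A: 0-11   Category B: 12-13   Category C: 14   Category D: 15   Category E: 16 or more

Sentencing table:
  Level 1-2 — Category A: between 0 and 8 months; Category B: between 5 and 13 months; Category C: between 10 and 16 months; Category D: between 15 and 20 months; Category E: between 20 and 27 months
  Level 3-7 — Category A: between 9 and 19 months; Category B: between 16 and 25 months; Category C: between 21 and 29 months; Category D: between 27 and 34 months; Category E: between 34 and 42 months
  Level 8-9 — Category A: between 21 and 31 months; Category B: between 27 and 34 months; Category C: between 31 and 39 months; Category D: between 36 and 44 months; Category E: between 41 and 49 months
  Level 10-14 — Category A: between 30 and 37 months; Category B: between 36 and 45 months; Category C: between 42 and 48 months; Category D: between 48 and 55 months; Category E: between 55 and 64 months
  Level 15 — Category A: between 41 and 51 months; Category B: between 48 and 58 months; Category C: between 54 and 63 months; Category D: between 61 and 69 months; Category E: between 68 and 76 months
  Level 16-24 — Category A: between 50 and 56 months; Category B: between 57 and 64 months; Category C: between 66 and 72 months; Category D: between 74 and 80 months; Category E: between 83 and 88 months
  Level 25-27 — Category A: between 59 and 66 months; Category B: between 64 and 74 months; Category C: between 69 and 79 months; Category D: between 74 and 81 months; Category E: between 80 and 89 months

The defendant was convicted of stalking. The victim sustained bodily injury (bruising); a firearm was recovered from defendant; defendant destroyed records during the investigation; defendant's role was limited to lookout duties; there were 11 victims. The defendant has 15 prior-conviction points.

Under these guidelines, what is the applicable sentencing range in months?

Base offense level for stalking: 18.
A1 applies (level before this adjustment is 18 ≥ 7, so +5): 18 + 5 = 23.
A3 applies: 23 + 2 = 25.
A4 applies: 25 − 2 = 23.
A5 applies: 23 + 2 = 25.
A6 does not apply.
A7 applies (level before this adjustment is 25 ≥ 13, so +2): 25 + 2 = 27.
Final offense level: 27.
Criminal history: 15 prior points → Category D (15).
Level 27 falls in the 25-27 band.
Grid: Level 25-27 × Category D = 74-81 months.

74-81 months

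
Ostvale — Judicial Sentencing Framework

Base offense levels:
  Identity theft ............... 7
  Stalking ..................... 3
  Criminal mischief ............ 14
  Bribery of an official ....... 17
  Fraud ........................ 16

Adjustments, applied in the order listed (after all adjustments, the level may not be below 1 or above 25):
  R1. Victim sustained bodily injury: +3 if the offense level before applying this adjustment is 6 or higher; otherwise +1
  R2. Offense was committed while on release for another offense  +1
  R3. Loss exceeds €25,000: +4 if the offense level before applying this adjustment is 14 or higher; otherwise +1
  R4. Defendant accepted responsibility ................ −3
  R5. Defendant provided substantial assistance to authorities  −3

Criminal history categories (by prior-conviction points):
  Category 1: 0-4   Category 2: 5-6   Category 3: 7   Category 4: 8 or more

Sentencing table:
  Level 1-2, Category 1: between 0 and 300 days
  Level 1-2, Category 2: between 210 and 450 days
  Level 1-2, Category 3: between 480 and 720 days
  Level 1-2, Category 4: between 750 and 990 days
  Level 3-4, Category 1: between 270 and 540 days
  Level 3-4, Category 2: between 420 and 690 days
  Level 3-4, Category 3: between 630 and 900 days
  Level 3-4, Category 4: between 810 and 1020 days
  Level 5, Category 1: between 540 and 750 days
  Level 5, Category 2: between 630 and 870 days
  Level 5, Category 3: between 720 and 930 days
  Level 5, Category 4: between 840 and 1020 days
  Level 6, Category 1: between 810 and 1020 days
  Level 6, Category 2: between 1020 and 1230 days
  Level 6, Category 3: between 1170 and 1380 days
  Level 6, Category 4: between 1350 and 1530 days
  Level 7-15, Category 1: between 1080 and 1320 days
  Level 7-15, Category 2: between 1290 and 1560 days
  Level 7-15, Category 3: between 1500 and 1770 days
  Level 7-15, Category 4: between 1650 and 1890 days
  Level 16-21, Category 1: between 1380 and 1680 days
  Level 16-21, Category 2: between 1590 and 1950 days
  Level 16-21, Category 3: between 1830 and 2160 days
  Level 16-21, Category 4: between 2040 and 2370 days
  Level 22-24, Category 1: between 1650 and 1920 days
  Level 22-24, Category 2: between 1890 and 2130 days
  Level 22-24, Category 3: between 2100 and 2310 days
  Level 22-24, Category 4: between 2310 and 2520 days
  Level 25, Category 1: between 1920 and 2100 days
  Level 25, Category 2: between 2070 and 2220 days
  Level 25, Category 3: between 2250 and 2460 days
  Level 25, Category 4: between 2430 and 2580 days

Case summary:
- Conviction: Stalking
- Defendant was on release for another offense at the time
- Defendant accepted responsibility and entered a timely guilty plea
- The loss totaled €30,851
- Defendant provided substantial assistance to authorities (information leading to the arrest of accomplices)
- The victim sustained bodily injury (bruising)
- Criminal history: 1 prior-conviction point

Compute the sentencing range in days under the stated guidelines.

Base offense level for stalking: 3.
R1 applies (level before this adjustment is 3 < 6, so +1): 3 + 1 = 4.
R2 applies: 4 + 1 = 5.
R3 applies (level before this adjustment is 5 < 14, so +1): 5 + 1 = 6.
R4 applies: 6 − 3 = 3.
R5 applies: 3 − 3 = 0.
Level 0 is below the minimum of 1; floored at 1.
Final offense level: 1.
Criminal history: 1 prior point → Category 1 (0-4).
Level 1 falls in the 1-2 band.
Grid: Level 1-2 × Category 1 = 0-300 days.

0-300 days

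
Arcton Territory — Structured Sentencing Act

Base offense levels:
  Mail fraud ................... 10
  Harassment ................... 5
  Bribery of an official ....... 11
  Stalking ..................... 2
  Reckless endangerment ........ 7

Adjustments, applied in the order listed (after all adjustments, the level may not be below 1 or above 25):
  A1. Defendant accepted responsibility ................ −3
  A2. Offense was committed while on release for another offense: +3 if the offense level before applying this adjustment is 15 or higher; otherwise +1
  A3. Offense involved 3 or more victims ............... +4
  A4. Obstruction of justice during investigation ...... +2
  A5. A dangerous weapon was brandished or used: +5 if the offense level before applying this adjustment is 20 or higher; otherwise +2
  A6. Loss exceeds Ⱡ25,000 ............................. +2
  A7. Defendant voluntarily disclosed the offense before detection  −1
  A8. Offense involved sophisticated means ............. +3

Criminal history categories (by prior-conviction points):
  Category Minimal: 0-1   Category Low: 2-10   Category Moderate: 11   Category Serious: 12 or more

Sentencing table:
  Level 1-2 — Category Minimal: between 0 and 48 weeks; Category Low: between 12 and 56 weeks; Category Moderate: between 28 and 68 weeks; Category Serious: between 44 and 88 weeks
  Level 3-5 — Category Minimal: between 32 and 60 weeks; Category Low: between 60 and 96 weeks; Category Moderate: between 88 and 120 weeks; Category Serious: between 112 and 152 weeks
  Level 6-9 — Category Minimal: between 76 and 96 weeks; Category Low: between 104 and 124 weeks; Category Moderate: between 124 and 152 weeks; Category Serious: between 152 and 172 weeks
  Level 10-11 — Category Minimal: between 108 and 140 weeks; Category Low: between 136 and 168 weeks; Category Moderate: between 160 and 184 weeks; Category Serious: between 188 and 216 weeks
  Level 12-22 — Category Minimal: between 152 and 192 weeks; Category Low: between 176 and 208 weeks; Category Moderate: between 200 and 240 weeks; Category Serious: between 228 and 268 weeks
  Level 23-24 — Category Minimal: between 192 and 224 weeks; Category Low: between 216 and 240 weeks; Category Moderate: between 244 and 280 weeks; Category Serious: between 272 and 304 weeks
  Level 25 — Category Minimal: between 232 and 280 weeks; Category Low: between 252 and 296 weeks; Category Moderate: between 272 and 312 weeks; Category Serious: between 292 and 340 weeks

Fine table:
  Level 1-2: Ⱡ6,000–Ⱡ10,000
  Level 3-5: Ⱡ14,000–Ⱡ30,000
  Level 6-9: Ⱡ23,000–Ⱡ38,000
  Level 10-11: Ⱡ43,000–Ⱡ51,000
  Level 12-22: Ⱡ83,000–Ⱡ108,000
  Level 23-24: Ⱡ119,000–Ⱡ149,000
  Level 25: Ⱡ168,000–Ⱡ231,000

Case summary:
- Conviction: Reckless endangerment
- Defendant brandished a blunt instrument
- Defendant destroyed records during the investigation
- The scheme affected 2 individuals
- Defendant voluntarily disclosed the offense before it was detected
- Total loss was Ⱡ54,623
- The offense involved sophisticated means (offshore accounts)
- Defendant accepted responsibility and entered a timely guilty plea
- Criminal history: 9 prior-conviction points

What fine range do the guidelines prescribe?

Base offense level for reckless endangerment: 7.
A1 applies: 7 − 3 = 4.
A4 applies: 4 + 2 = 6.
A5 applies (level before this adjustment is 6 < 20, so +2): 6 + 2 = 8.
A6 applies: 8 + 2 = 10.
A7 applies: 10 − 1 = 9.
A8 applies: 9 + 3 = 12.
Final offense level: 12.
Level 12 falls in the 12-22 band.
Fine table: Level 12-22 → Ⱡ83,000–Ⱡ108,000.

Ⱡ83,000–Ⱡ108,000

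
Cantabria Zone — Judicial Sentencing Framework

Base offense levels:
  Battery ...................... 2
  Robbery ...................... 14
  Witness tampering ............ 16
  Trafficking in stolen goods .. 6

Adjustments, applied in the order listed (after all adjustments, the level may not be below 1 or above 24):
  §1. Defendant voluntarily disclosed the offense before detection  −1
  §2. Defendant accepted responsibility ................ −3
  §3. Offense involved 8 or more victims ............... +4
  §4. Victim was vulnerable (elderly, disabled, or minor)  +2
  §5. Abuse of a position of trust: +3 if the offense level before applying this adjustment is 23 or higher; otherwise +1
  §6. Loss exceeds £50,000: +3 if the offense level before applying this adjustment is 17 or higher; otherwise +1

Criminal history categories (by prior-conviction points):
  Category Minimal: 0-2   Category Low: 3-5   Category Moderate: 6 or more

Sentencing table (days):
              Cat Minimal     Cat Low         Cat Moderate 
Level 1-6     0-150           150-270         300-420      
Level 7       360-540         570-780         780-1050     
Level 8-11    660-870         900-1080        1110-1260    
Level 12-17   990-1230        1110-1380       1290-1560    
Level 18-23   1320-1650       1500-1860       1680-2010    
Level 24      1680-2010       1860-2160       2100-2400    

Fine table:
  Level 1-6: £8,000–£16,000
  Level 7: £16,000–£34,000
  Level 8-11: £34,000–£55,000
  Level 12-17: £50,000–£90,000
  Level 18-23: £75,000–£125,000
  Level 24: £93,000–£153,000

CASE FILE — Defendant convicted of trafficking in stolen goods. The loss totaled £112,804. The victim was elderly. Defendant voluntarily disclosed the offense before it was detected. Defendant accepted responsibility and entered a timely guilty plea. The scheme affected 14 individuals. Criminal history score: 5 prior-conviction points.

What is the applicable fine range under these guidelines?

£34,000–£55,000

Base offense level for trafficking in stolen goods: 6.
§1 applies: 6 − 1 = 5.
§2 applies: 5 − 3 = 2.
§3 applies: 2 + 4 = 6.
§4 applies: 6 + 2 = 8.
§5 does not apply.
§6 applies (level before this adjustment is 8 < 17, so +1): 8 + 1 = 9.
Final offense level: 9.
Level 9 falls in the 8-11 band.
Fine table: Level 8-11 → £34,000–£55,000.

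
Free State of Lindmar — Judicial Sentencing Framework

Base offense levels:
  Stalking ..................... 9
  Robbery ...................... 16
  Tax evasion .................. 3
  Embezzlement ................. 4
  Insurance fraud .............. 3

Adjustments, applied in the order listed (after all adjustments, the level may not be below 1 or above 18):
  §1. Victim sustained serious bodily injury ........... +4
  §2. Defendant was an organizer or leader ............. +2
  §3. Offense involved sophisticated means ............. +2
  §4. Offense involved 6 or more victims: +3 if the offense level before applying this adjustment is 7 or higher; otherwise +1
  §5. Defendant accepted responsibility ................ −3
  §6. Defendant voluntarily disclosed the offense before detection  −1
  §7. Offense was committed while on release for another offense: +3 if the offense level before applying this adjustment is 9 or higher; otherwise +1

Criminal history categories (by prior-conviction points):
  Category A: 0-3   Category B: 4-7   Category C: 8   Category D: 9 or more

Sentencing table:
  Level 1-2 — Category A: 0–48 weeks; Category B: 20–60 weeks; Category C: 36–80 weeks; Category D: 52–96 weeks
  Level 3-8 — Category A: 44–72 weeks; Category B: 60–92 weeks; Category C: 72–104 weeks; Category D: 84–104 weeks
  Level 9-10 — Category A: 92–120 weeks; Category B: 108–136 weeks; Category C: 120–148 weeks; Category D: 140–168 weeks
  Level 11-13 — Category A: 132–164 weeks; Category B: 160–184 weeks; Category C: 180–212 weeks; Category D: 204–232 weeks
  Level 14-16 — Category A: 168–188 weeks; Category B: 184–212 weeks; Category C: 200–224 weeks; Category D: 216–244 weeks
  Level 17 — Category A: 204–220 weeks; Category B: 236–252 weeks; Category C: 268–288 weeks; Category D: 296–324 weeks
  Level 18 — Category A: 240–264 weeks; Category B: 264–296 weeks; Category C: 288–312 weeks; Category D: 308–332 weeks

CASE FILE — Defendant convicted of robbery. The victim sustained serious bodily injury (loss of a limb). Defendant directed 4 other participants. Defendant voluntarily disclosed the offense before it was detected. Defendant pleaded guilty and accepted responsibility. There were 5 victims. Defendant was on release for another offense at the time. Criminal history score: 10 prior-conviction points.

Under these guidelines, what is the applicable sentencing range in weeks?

308-332 weeks

Base offense level for robbery: 16.
§1 applies: 16 + 4 = 20.
§2 applies: 20 + 2 = 22.
§4 does not apply.
§5 applies: 22 − 3 = 19.
§6 applies: 19 − 1 = 18.
§7 applies (level before this adjustment is 18 ≥ 9, so +3): 18 + 3 = 21.
Level 21 exceeds the maximum of 18; capped at 18.
Final offense level: 18.
Criminal history: 10 prior points → Category D (9+).
Level 18 falls in the 18 band.
Grid: Level 18 × Category D = 308-332 weeks.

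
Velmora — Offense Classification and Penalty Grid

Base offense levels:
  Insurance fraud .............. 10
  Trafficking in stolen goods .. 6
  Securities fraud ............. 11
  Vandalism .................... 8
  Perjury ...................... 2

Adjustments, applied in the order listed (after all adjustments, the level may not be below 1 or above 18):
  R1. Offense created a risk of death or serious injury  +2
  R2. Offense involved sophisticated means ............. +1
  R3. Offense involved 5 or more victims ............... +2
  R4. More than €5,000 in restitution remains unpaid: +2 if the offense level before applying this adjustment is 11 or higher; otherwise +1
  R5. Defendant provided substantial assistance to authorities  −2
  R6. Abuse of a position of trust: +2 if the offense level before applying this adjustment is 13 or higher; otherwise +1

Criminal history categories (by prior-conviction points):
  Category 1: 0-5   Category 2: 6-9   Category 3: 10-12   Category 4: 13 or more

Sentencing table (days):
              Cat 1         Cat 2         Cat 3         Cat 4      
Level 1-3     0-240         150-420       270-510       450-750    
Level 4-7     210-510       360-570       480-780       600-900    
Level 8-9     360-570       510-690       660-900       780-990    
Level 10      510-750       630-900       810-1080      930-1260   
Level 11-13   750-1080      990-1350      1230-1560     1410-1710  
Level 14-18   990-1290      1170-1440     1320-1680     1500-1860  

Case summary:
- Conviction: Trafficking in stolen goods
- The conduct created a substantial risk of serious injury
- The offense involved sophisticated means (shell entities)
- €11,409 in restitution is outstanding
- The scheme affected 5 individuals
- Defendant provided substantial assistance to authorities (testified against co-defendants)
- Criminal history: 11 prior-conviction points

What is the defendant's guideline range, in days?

1230-1560 days

Base offense level for trafficking in stolen goods: 6.
R1 applies: 6 + 2 = 8.
R2 applies: 8 + 1 = 9.
R3 applies: 9 + 2 = 11.
R4 applies (level before this adjustment is 11 ≥ 11, so +2): 11 + 2 = 13.
R5 applies: 13 − 2 = 11.
R6 does not apply.
Final offense level: 11.
Criminal history: 11 prior points → Category 3 (10-12).
Level 11 falls in the 11-13 band.
Grid: Level 11-13 × Category 3 = 1230-1560 days.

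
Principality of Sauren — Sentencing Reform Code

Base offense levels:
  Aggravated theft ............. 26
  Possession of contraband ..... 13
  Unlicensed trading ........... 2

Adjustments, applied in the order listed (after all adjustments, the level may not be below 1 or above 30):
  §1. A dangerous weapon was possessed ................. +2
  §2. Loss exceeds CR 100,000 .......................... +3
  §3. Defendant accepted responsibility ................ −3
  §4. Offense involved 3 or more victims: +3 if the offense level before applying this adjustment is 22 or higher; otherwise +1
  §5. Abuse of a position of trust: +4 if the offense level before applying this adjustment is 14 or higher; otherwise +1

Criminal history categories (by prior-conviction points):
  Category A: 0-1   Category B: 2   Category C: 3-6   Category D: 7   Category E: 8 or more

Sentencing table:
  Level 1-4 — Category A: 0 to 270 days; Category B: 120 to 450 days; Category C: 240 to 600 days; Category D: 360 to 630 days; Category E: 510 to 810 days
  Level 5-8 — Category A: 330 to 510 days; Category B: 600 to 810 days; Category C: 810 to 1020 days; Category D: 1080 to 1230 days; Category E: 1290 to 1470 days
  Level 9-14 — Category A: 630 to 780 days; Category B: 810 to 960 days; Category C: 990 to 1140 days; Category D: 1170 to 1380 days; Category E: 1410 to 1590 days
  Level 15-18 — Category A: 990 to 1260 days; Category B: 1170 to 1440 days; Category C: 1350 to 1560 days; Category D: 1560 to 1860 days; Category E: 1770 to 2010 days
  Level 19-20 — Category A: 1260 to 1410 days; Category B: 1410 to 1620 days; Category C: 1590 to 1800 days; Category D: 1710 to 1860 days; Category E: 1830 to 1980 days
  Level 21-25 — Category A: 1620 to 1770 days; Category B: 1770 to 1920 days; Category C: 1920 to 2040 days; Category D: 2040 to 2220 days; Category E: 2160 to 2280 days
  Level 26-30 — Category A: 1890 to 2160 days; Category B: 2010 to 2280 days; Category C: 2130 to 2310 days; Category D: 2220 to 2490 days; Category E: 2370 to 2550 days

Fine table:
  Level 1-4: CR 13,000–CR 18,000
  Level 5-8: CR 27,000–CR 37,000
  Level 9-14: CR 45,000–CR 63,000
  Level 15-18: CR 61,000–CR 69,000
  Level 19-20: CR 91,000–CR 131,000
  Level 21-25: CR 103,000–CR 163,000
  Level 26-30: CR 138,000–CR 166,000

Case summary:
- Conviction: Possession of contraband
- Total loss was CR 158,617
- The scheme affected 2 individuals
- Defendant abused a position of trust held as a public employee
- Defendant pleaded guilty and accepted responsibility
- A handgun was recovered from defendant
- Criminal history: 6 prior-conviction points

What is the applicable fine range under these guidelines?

Base offense level for possession of contraband: 13.
§1 applies: 13 + 2 = 15.
§2 applies: 15 + 3 = 18.
§3 applies: 18 − 3 = 15.
§5 applies (level before this adjustment is 15 ≥ 14, so +4): 15 + 4 = 19.
Final offense level: 19.
Level 19 falls in the 19-20 band.
Fine table: Level 19-20 → CR 91,000–CR 131,000.

CR 91,000–CR 131,000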